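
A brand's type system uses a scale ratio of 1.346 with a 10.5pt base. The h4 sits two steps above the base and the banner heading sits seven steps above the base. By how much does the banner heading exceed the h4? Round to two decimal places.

Step 2: 10.5 × 1.346² = 19.0230pt
Step 7: 10.5 × 1.346⁷ = 84.0436pt
Difference: 84.0436 − 19.0230 = 65.0206pt

65.02pt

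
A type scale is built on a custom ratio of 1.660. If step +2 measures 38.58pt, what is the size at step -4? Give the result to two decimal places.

The gap is -4 − (2) = -6 steps, so the factor is 1.660^-6.
38.58 ÷ 1.660⁶ = 38.58 ÷ 20.92418 ≈ 1.844

1.84pt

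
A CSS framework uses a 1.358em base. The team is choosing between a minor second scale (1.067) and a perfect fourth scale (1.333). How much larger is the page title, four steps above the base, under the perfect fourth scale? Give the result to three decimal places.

2.527em

Minor second: 1.358 × 1.067⁴ = 1.76018em
Perfect fourth: 1.358 × 1.333⁴ = 4.28766em
Difference: 4.28766 − 1.76018 = 2.52748em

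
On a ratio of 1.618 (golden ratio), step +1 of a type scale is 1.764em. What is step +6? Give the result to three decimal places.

Moving from step +1 to step +6 is 5 steps up, so multiply by r⁵.
1.764 × 1.618⁵ = 1.764 × 11.08901 ≈ 19.561

19.561em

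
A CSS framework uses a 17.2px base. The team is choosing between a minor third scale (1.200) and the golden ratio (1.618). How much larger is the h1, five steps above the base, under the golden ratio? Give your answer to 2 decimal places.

Minor third: 17.2 × 1.200⁵ = 42.7991px
Golden ratio: 17.2 × 1.618⁵ = 190.7309px
Difference: 190.7309 − 42.7991 = 147.9318px

147.93px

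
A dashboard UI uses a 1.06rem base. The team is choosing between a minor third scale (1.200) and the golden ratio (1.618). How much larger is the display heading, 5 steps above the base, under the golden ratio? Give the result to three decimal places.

9.117rem

Minor third: 1.06 × 1.200⁵ = 2.63762rem
Golden ratio: 1.06 × 1.618⁵ = 11.75435rem
Difference: 11.75435 − 2.63762 = 9.11673rem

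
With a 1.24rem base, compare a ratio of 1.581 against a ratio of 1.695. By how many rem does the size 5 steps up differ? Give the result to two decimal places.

At 1.581: 1.24 × 1.581⁵ = 12.2484rem
At 1.695: 1.24 × 1.695⁵ = 17.3488rem
Difference: 17.3488 − 12.2484 = 5.1004rem

5.10rem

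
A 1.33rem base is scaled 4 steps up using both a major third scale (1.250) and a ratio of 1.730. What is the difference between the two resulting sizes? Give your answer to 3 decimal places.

Major third: 1.33 × 1.250⁴ = 3.24707rem
At 1.730: 1.33 × 1.730⁴ = 11.91341rem
Difference: 11.91341 − 3.24707 = 8.66634rem

8.666rem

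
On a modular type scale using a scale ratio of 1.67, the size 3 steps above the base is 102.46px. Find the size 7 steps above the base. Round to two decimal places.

796.93px

102.46 × 1.67⁴ = 102.46 × 7.77796 ≈ 796.930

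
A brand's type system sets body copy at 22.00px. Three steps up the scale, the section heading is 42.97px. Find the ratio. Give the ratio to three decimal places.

r³ = 42.97 / 22.00, so r = (42.97/22.00)^(1/3).
r = 1.9532^(1/3) ≈ 1.2500

1.250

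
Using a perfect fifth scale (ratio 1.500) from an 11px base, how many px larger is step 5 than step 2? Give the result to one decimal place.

58.8px

Step 2: 11.0 × 1.500² = 24.750px
Step 5: 11.0 × 1.500⁵ = 83.531px
Difference: 83.531 − 24.750 = 58.781px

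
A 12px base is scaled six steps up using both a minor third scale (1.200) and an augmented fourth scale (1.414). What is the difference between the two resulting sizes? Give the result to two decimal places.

60.08px

Minor third: 12.0 × 1.200⁶ = 35.8318px
Augmented fourth: 12.0 × 1.414⁶ = 95.9131px
Difference: 95.9131 − 35.8318 = 60.0813px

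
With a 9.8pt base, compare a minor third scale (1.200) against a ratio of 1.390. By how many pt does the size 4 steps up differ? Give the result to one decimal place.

16.3pt

Minor third: 9.8 × 1.200⁴ = 20.321pt
At 1.390: 9.8 × 1.390⁴ = 36.584pt
Difference: 36.584 − 20.321 = 16.263pt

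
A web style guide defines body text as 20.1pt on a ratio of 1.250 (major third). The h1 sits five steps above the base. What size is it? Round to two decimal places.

61.34pt

20.1 × 1.250⁵ = 20.1 × 3.05176 ≈ 61.34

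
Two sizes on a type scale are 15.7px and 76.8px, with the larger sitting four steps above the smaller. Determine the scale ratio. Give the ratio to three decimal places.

1.487

The ratio satisfies 15.7 × r⁴ = 76.8, so r = (76.8 / 15.7)^(1/4).
r = 4.8917^(1/4) ≈ 1.4872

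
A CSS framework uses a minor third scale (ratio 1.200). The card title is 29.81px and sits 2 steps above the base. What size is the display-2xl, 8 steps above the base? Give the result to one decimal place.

89.0px

Moving from step +2 to step +8 is 6 steps up, so multiply by r⁶.
29.81 × 1.200⁶ = 29.81 × 2.98598 ≈ 89.012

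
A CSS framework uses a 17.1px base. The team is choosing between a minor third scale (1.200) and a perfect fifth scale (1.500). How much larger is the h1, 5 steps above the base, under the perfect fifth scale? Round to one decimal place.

Minor third: 17.1 × 1.200⁵ = 42.550px
Perfect fifth: 17.1 × 1.500⁵ = 129.853px
Difference: 129.853 − 42.550 = 87.303px

87.3px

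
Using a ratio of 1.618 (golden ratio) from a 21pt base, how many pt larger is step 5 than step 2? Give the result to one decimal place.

177.9pt

Step 2: 21.0 × 1.618² = 54.976pt
Step 5: 21.0 × 1.618⁵ = 232.869pt
Difference: 232.869 − 54.976 = 177.893pt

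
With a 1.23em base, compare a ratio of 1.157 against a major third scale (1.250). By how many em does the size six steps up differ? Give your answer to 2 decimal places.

1.74em

At 1.157: 1.23 × 1.157⁶ = 2.9506em
Major third: 1.23 × 1.250⁶ = 4.6921em
Difference: 4.6921 − 2.9506 = 1.7415em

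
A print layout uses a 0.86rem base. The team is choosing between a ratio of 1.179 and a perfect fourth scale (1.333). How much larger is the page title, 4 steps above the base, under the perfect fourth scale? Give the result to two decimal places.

At 1.179: 0.86 × 1.179⁴ = 1.6617rem
Perfect fourth: 0.86 × 1.333⁴ = 2.7153rem
Difference: 2.7153 − 1.6617 = 1.0536rem

1.05rem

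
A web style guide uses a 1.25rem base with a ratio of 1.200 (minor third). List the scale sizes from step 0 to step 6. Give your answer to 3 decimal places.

Step 0: 1.25rem
Step 1: 1.25 × 1.200 = 1.500
Step 2: 1.25 × 1.200² = 1.800
Step 3: 1.25 × 1.200³ = 2.160
Step 4: 1.25 × 1.200⁴ = 2.592
Step 5: 1.25 × 1.200⁵ = 3.110
Step 6: 1.25 × 1.200⁶ = 3.732

1.250rem, 1.500rem, 1.800rem, 2.160rem, 2.592rem, 3.110rem, 3.732rem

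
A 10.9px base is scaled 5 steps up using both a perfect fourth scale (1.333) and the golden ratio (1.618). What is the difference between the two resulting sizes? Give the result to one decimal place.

Perfect fourth: 10.9 × 1.333⁵ = 45.875px
Golden ratio: 10.9 × 1.618⁵ = 120.870px
Difference: 120.870 − 45.875 = 74.995px

75.0px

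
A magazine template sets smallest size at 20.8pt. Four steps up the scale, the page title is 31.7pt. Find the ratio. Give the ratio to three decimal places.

r⁴ = 31.7 / 20.8, so r = (31.7/20.8)^(1/4).
r = 1.5240^(1/4) ≈ 1.1111

1.111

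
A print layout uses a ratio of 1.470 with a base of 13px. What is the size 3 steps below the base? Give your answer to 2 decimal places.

Every step multiplies by the scale ratio.
13.0 ÷ 1.470³ = 13.0 ÷ 3.17652 ≈ 4.09

4.09px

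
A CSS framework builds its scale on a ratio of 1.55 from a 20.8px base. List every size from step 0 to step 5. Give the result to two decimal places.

20.80px, 32.24px, 49.97px, 77.46px, 120.06px, 186.09px

Step 0: 20.8px
Step 1: 20.8 × 1.55 = 32.24
Step 2: 20.8 × 1.55² = 49.97
Step 3: 20.8 × 1.55³ = 77.46
Step 4: 20.8 × 1.55⁴ = 120.06
Step 5: 20.8 × 1.55⁵ = 186.09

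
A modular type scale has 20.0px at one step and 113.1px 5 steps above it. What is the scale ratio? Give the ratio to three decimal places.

1.414

r⁵ = 113.1 / 20.0, so r = (113.1/20.0)^(1/5).
r = 5.6550^(1/5) ≈ 1.4141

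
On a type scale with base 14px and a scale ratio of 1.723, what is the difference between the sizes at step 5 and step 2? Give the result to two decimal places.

171.03px

Step 2: 14.0 × 1.723² = 41.5622px
Step 5: 14.0 × 1.723⁵ = 212.5957px
Difference: 212.5957 − 41.5622 = 171.0335px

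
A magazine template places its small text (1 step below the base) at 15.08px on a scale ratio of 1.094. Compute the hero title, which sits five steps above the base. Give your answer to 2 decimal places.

25.85px

15.08 × 1.094⁶ = 15.08 × 1.71437 ≈ 25.853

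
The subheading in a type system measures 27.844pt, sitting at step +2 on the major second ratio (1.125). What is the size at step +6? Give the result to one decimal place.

The gap is 6 − (2) = 4 steps, so the factor is 1.125^4.
27.844 × 1.125⁴ = 27.844 × 1.60181 ≈ 44.601

44.6pt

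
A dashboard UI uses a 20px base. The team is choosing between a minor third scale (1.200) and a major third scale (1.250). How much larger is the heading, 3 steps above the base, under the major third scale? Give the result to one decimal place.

Minor third: 20.0 × 1.200³ = 34.560px
Major third: 20.0 × 1.250³ = 39.062px
Difference: 39.062 − 34.560 = 4.502px

4.5px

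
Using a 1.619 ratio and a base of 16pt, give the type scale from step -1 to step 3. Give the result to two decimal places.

Step -1: 16.0 ÷ 1.619 = 9.88
Step 0: 16pt
Step 1: 16.0 × 1.619 = 25.90
Step 2: 16.0 × 1.619² = 41.94
Step 3: 16.0 × 1.619³ = 67.90

9.88pt, 16.00pt, 25.90pt, 41.94pt, 67.90pt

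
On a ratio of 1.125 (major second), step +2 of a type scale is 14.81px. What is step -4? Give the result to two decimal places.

14.81 ÷ 1.125⁶ = 14.81 ÷ 2.02729 ≈ 7.305

7.31px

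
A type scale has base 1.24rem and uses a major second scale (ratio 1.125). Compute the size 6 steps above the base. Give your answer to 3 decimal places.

2.514rem

A modular type scale is a geometric sequence: sizeₙ = base × rⁿ.
1.24 × 1.125⁶ = 1.24 × 2.02729 ≈ 2.514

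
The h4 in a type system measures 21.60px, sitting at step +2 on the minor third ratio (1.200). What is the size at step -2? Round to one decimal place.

The gap is -2 − (2) = -4 steps, so the factor is 1.200^-4.
21.60 ÷ 1.200⁴ = 21.60 ÷ 2.07360 ≈ 10.417

10.4px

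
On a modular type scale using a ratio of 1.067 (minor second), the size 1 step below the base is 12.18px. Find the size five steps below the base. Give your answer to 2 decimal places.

Moving from step -1 to step -5 is 4 steps down, so divide by r⁴.
12.18 ÷ 1.067⁴ = 12.18 ÷ 1.29616 ≈ 9.397

9.40px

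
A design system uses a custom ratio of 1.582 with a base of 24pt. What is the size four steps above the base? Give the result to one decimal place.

150.3pt

A modular type scale is a geometric sequence: sizeₙ = base × rⁿ.
24.0 × 1.582⁴ = 24.0 × 6.26363 ≈ 150.33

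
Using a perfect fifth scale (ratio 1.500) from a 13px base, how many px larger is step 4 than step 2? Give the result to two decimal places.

Step 2: 13.0 × 1.500² = 29.2500px
Step 4: 13.0 × 1.500⁴ = 65.8125px
Difference: 65.8125 − 29.2500 = 36.5625px

36.56px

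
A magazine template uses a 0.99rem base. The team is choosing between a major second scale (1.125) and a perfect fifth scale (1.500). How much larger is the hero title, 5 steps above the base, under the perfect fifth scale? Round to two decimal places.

5.73rem

Major second: 0.99 × 1.125⁵ = 1.7840rem
Perfect fifth: 0.99 × 1.500⁵ = 7.5178rem
Difference: 7.5178 − 1.7840 = 5.7338rem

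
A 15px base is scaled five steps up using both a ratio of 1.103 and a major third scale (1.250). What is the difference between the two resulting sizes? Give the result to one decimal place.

21.3px

At 1.103: 15.0 × 1.103⁵ = 24.489px
Major third: 15.0 × 1.250⁵ = 45.776px
Difference: 45.776 − 24.489 = 21.287px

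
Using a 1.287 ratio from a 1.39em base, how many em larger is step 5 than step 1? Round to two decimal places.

Step 1: 1.39 × 1.287 = 1.7889em
Step 5: 1.39 × 1.287⁵ = 4.9080em
Difference: 4.9080 − 1.7889 = 3.1191em

3.12em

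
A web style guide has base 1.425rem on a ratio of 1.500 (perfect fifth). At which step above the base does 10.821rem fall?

5

1.500ⁿ = 10.821 / 1.425 = 7.5937
n = ln(7.5937) / ln(1.500) = 2.0273 / 0.4055 ≈ 5.00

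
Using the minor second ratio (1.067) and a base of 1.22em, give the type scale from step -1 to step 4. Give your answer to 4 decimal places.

Step -1: 1.22 ÷ 1.067 = 1.1434
Step 0: 1.22em
Step 1: 1.22 × 1.067 = 1.3017
Step 2: 1.22 × 1.067² = 1.3890
Step 3: 1.22 × 1.067³ = 1.4820
Step 4: 1.22 × 1.067⁴ = 1.5813

1.1434em, 1.2200em, 1.3017em, 1.3890em, 1.4820em, 1.5813em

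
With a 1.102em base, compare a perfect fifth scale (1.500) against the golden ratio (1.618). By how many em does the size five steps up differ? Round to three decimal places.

Perfect fifth: 1.102 × 1.500⁵ = 8.36831em
Golden ratio: 1.102 × 1.618⁵ = 12.22008em
Difference: 12.22008 − 8.36831 = 3.85177em

3.852em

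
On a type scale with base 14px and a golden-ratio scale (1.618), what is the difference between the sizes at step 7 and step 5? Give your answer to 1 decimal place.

251.2px

Step 5: 14.0 × 1.618⁵ = 155.246px
Step 7: 14.0 × 1.618⁷ = 406.422px
Difference: 406.422 − 155.246 = 251.176px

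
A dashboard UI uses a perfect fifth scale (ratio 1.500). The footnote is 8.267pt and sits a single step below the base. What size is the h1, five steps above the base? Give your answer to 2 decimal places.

8.267 × 1.500⁶ = 8.267 × 11.39062 ≈ 94.166

94.17pt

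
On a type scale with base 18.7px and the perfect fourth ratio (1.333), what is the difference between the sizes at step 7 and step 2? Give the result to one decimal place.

106.6px

Step 2: 18.7 × 1.333² = 33.228px
Step 7: 18.7 × 1.333⁷ = 139.847px
Difference: 139.847 − 33.228 = 106.619px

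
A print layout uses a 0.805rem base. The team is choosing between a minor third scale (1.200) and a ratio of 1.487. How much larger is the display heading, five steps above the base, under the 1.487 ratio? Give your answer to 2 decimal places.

Minor third: 0.805 × 1.200⁵ = 2.0031rem
At 1.487: 0.805 × 1.487⁵ = 5.8526rem
Difference: 5.8526 − 2.0031 = 3.8495rem

3.85rem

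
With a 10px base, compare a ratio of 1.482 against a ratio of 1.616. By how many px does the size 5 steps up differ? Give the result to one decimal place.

38.7px

At 1.482: 10.0 × 1.482⁵ = 71.489px
At 1.616: 10.0 × 1.616⁵ = 110.206px
Difference: 110.206 − 71.489 = 38.717px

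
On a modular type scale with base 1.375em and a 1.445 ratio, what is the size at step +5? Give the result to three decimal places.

8.662em

A modular type scale is a geometric sequence: sizeₙ = base × rⁿ.
1.375 × 1.445⁵ = 1.375 × 6.29998 ≈ 8.662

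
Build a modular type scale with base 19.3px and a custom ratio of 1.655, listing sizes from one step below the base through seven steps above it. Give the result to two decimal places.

11.66px, 19.30px, 31.94px, 52.86px, 87.49px, 144.79px, 239.63px, 396.59px, 656.36px

Step -1: 19.3 ÷ 1.655 = 11.66
Step 0: 19.3px
Step 1: 19.3 × 1.655 = 31.94
Step 2: 19.3 × 1.655² = 52.86
Step 3: 19.3 × 1.655³ = 87.49
Step 4: 19.3 × 1.655⁴ = 144.79
Step 5: 19.3 × 1.655⁵ = 239.63
Step 6: 19.3 × 1.655⁶ = 396.59
Step 7: 19.3 × 1.655⁷ = 656.36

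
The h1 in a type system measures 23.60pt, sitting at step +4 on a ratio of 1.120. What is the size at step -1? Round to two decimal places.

13.39pt

23.60 ÷ 1.120⁵ = 23.60 ÷ 1.76234 ≈ 13.391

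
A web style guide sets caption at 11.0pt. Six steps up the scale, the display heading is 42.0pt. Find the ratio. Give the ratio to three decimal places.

The ratio satisfies 11.0 × r⁶ = 42.0, so r = (42.0 / 11.0)^(1/6).
r = 3.8182^(1/6) ≈ 1.2502

1.250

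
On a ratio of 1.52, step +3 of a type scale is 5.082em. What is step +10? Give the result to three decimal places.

95.266em

5.082 × 1.52⁷ = 5.082 × 18.74585 ≈ 95.266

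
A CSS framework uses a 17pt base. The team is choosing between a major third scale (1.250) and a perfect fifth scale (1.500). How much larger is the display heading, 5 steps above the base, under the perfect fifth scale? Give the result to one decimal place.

77.2pt

Major third: 17.0 × 1.250⁵ = 51.880pt
Perfect fifth: 17.0 × 1.500⁵ = 129.094pt
Difference: 129.094 − 51.880 = 77.214pt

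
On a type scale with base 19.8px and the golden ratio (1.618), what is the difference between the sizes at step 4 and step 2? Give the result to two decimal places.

83.86px

Step 2: 19.8 × 1.618² = 51.8349px
Step 4: 19.8 × 1.618⁴ = 135.6998px
Difference: 135.6998 − 51.8349 = 83.8649px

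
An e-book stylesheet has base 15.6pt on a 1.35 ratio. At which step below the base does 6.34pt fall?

3

1.35ⁿ = 15.6 / 6.34 = 2.4606
n = ln(2.4606) / ln(1.35) = 0.9004 / 0.3001 ≈ 3.00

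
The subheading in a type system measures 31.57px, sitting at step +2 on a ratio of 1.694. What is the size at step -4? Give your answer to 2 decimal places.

31.57 ÷ 1.694⁶ = 31.57 ÷ 23.63091 ≈ 1.336

1.34px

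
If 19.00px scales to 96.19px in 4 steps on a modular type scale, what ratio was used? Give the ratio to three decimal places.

The ratio satisfies 19.00 × r⁴ = 96.19, so r = (96.19 / 19.00)^(1/4).
r = 5.0626^(1/4) ≈ 1.5000

1.500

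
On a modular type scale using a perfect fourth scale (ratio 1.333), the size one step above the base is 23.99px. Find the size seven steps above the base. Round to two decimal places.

23.99 × 1.333⁶ = 23.99 × 5.61023 ≈ 134.589

134.59px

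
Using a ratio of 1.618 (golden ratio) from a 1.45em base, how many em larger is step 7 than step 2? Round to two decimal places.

Step 2: 1.45 × 1.618² = 3.7960em
Step 7: 1.45 × 1.618⁷ = 42.0938em
Difference: 42.0938 − 3.7960 = 38.2978em

38.30em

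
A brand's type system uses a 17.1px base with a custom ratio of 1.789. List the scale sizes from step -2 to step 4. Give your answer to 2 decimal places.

Step -2: 17.1 ÷ 1.789² = 5.34
Step -1: 17.1 ÷ 1.789 = 9.56
Step 0: 17.1px
Step 1: 17.1 × 1.789 = 30.59
Step 2: 17.1 × 1.789² = 54.73
Step 3: 17.1 × 1.789³ = 97.91
Step 4: 17.1 × 1.789⁴ = 175.16

5.34px, 9.56px, 17.10px, 30.59px, 54.73px, 97.91px, 175.16px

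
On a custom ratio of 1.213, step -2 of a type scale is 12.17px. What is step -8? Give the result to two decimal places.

The gap is -8 − (-2) = -6 steps, so the factor is 1.213^-6.
12.17 ÷ 1.213⁶ = 12.17 ÷ 3.18541 ≈ 3.821

3.82px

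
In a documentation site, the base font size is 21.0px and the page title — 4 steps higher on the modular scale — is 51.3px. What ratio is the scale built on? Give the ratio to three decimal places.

1.250

r⁴ = 51.3 / 21.0, so r = (51.3/21.0)^(1/4).
r = 2.4429^(1/4) ≈ 1.2502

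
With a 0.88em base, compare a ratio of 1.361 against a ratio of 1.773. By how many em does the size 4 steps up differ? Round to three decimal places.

At 1.361: 0.88 × 1.361⁴ = 3.01936em
At 1.773: 0.88 × 1.773⁴ = 8.69596em
Difference: 8.69596 − 3.01936 = 5.67660em

5.677em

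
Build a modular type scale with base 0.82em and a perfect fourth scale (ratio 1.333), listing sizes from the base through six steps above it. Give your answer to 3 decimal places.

0.820em, 1.093em, 1.457em, 1.942em, 2.589em, 3.451em, 4.600em

Step 0: 0.82em
Step 1: 0.82 × 1.333 = 1.093
Step 2: 0.82 × 1.333² = 1.457
Step 3: 0.82 × 1.333³ = 1.942
Step 4: 0.82 × 1.333⁴ = 2.589
Step 5: 0.82 × 1.333⁵ = 3.451
Step 6: 0.82 × 1.333⁶ = 4.600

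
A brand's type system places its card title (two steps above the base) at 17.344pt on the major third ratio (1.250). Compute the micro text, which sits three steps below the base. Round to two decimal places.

5.68pt

17.344 ÷ 1.250⁵ = 17.344 ÷ 3.05176 ≈ 5.683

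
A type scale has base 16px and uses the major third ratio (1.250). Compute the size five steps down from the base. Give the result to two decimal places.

5.24px

16.0 ÷ 1.250⁵ = 16.0 ÷ 3.05176 ≈ 5.24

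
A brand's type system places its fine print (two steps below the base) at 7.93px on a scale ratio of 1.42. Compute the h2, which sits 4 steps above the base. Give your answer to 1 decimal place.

65.0px

The gap is 4 − (-2) = 6 steps, so the factor is 1.42^6.
7.93 × 1.42⁶ = 7.93 × 8.19842 ≈ 65.013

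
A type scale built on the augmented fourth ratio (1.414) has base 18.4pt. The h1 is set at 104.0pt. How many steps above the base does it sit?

5

1.414ⁿ = 104.0 / 18.4 = 5.6522
n = ln(5.6522) / ln(1.414) = 1.7320 / 0.3464 ≈ 5.00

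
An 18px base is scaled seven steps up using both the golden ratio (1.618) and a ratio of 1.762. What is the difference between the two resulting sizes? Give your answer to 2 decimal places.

426.56px

Golden ratio: 18.0 × 1.618⁷ = 522.5431px
At 1.762: 18.0 × 1.762⁷ = 949.1041px
Difference: 949.1041 − 522.5431 = 426.5610px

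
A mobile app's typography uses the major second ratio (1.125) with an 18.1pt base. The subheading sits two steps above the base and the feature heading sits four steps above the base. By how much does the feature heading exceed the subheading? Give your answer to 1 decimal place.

Step 2: 18.1 × 1.125² = 22.908pt
Step 4: 18.1 × 1.125⁴ = 28.993pt
Difference: 28.993 − 22.908 = 6.085pt

6.1pt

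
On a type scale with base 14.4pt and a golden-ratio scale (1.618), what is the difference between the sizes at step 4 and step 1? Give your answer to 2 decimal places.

75.39pt

Step 1: 14.4 × 1.618 = 23.2992pt
Step 4: 14.4 × 1.618⁴ = 98.6908pt
Difference: 98.6908 − 23.2992 = 75.3916pt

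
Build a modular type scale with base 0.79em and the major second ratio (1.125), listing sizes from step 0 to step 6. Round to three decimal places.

Step 0: 0.79em
Step 1: 0.79 × 1.125 = 0.889
Step 2: 0.79 × 1.125² = 1.000
Step 3: 0.79 × 1.125³ = 1.125
Step 4: 0.79 × 1.125⁴ = 1.265
Step 5: 0.79 × 1.125⁵ = 1.424
Step 6: 0.79 × 1.125⁶ = 1.602

0.790em, 0.889em, 1.000em, 1.125em, 1.265em, 1.424em, 1.602em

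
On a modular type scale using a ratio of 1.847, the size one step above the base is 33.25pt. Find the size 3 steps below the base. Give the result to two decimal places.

33.25 ÷ 1.847⁴ = 33.25 ÷ 11.63771 ≈ 2.857

2.86pt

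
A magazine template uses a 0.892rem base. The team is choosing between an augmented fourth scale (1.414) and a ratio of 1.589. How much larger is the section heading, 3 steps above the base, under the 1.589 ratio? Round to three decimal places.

1.057rem

Augmented fourth: 0.892 × 1.414³ = 2.52181rem
At 1.589: 0.892 × 1.589³ = 3.57879rem
Difference: 3.57879 − 2.52181 = 1.05698rem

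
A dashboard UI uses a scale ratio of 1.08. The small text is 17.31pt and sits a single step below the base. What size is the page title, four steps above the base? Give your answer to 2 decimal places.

25.43pt

The gap is 4 − (-1) = 5 steps, so the factor is 1.08^5.
17.31 × 1.08⁵ = 17.31 × 1.46933 ≈ 25.434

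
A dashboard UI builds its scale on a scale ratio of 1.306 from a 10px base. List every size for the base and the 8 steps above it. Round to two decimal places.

10.00px, 13.06px, 17.06px, 22.28px, 29.09px, 37.99px, 49.62px, 64.80px, 84.63px

Step 0: 10px
Step 1: 10.0 × 1.306 = 13.06
Step 2: 10.0 × 1.306² = 17.06
Step 3: 10.0 × 1.306³ = 22.28
Step 4: 10.0 × 1.306⁴ = 29.09
Step 5: 10.0 × 1.306⁵ = 37.99
Step 6: 10.0 × 1.306⁶ = 49.62
Step 7: 10.0 × 1.306⁷ = 64.80
Step 8: 10.0 × 1.306⁸ = 84.63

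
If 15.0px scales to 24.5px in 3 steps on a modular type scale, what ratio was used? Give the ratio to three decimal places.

The ratio satisfies 15.0 × r³ = 24.5, so r = (24.5 / 15.0)^(1/3).
r = 1.6333^(1/3) ≈ 1.1777

1.178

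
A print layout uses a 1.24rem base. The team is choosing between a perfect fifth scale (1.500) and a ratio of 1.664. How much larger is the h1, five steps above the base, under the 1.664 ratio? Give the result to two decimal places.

6.40rem

Perfect fifth: 1.24 × 1.500⁵ = 9.4162rem
At 1.664: 1.24 × 1.664⁵ = 15.8193rem
Difference: 15.8193 − 9.4162 = 6.4031rem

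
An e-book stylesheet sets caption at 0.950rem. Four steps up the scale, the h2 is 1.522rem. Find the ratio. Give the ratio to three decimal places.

The ratio satisfies 0.950 × r⁴ = 1.522, so r = (1.522 / 0.950)^(1/4).
r = 1.6021^(1/4) ≈ 1.1251

1.125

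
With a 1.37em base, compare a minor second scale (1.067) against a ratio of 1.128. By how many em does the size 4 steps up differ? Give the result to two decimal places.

Minor second: 1.37 × 1.067⁴ = 1.7757em
At 1.128: 1.37 × 1.128⁴ = 2.2180em
Difference: 2.2180 − 1.7757 = 0.4423em

0.44em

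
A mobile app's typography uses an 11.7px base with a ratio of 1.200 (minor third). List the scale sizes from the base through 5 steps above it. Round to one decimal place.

11.7px, 14.0px, 16.8px, 20.2px, 24.3px, 29.1px

Step 0: 11.7px
Step 1: 11.7 × 1.200 = 14.0
Step 2: 11.7 × 1.200² = 16.8
Step 3: 11.7 × 1.200³ = 20.2
Step 4: 11.7 × 1.200⁴ = 24.3
Step 5: 11.7 × 1.200⁵ = 29.1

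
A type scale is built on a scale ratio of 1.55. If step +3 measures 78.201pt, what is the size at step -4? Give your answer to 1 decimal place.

3.6pt

The gap is -4 − (3) = -7 steps, so the factor is 1.55^-7.
78.201 ÷ 1.55⁷ = 78.201 ÷ 21.49423 ≈ 3.638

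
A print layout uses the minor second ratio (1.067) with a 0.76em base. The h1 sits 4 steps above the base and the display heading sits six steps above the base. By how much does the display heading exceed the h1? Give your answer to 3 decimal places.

Step 4: 0.76 × 1.067⁴ = 0.98508em
Step 6: 0.76 × 1.067⁶ = 1.12150em
Difference: 1.12150 − 0.98508 = 0.13642em

0.136em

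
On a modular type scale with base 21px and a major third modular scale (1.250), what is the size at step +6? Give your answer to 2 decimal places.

21.0 × 1.250⁶ = 21.0 × 3.81470 ≈ 80.11

80.11px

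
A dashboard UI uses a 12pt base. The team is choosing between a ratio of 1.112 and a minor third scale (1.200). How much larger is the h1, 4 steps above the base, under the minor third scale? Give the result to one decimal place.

6.5pt

At 1.112: 12.0 × 1.112⁴ = 18.348pt
Minor third: 12.0 × 1.200⁴ = 24.883pt
Difference: 24.883 − 18.348 = 6.535pt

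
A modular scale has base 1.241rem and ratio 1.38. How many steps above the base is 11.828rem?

7

1.38ⁿ = 11.828 / 1.241 = 9.5310
n = ln(9.5310) / ln(1.38) = 2.2546 / 0.3221 ≈ 7.00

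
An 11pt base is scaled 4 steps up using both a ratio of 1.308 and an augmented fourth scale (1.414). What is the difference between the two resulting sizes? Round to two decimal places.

At 1.308: 11.0 × 1.308⁴ = 32.1976pt
Augmented fourth: 11.0 × 1.414⁴ = 43.9734pt
Difference: 43.9734 − 32.1976 = 11.7758pt

11.78pt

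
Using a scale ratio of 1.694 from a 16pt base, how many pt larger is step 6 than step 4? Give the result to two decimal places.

246.34pt

Step 4: 16.0 × 1.694⁴ = 131.7570pt
Step 6: 16.0 × 1.694⁶ = 378.0946pt
Difference: 378.0946 − 131.7570 = 246.3376pt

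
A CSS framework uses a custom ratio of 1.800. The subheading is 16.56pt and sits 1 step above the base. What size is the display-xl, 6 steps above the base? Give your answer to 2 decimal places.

312.91pt

16.56 × 1.800⁵ = 16.56 × 18.89568 ≈ 312.912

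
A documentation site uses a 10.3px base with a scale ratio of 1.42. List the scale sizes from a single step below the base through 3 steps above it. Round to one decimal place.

7.3px, 10.3px, 14.6px, 20.8px, 29.5px

Step -1: 10.3 ÷ 1.42 = 7.3
Step 0: 10.3px
Step 1: 10.3 × 1.42 = 14.6
Step 2: 10.3 × 1.42² = 20.8
Step 3: 10.3 × 1.42³ = 29.5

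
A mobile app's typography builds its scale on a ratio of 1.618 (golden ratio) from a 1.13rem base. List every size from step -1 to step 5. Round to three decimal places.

0.698rem, 1.130rem, 1.828rem, 2.958rem, 4.786rem, 7.744rem, 12.531rem

Step -1: 1.13 ÷ 1.618 = 0.698
Step 0: 1.13rem
Step 1: 1.13 × 1.618 = 1.828
Step 2: 1.13 × 1.618² = 2.958
Step 3: 1.13 × 1.618³ = 4.786
Step 4: 1.13 × 1.618⁴ = 7.744
Step 5: 1.13 × 1.618⁵ = 12.531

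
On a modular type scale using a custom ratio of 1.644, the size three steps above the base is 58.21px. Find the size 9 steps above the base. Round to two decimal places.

1149.23px

58.21 × 1.644⁶ = 58.21 × 19.74290 ≈ 1149.234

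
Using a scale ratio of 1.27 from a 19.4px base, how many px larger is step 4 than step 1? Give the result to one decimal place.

Step 1: 19.4 × 1.27 = 24.638px
Step 4: 19.4 × 1.27⁴ = 50.468px
Difference: 50.468 − 24.638 = 25.830px

25.8px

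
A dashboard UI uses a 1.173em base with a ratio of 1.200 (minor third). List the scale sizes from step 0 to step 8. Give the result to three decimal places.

1.173em, 1.408em, 1.689em, 2.027em, 2.432em, 2.919em, 3.503em, 4.203em, 5.044em

Step 0: 1.173em
Step 1: 1.173 × 1.200 = 1.408
Step 2: 1.173 × 1.200² = 1.689
Step 3: 1.173 × 1.200³ = 2.027
Step 4: 1.173 × 1.200⁴ = 2.432
Step 5: 1.173 × 1.200⁵ = 2.919
Step 6: 1.173 × 1.200⁶ = 3.503
Step 7: 1.173 × 1.200⁷ = 4.203
Step 8: 1.173 × 1.200⁸ = 5.044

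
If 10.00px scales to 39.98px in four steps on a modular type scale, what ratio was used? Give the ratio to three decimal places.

r⁴ = 39.98 / 10.00, so r = (39.98/10.00)^(1/4).
r = 3.9980^(1/4) ≈ 1.4140

1.414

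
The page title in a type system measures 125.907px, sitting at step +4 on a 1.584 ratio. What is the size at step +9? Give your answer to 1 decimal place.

125.907 × 1.584⁵ = 125.907 × 9.97185 ≈ 1255.526

1255.5px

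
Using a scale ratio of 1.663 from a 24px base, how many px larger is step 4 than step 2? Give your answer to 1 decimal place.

Step 2: 24.0 × 1.663² = 66.374px
Step 4: 24.0 × 1.663⁴ = 183.561px
Difference: 183.561 − 66.374 = 117.187px

117.2px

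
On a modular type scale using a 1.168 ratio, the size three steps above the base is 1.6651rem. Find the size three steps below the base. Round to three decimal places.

0.656rem

1.6651 ÷ 1.168⁶ = 1.6651 ÷ 2.53897 ≈ 0.656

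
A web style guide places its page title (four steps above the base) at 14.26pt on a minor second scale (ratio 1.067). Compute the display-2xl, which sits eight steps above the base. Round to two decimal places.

18.48pt

Moving from step +4 to step +8 is 4 steps up, so multiply by r⁴.
14.26 × 1.067⁴ = 14.26 × 1.29616 ≈ 18.483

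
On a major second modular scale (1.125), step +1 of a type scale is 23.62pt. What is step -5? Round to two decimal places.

23.62 ÷ 1.125⁶ = 23.62 ÷ 2.02729 ≈ 11.651

11.65pt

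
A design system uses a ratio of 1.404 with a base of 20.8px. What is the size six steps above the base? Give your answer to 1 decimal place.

Every step multiplies by the scale ratio.
20.8 × 1.404⁶ = 20.8 × 7.65954 ≈ 159.32

159.3px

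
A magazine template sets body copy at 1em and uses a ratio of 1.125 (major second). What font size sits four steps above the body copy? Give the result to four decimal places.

1.6018em

Every step multiplies by the scale ratio.
1.0 × 1.125⁴ = 1.0 × 1.60181 ≈ 1.6018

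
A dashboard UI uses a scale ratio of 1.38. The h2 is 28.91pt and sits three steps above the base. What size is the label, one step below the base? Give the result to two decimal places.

7.97pt

28.91 ÷ 1.38⁴ = 28.91 ÷ 3.62674 ≈ 7.971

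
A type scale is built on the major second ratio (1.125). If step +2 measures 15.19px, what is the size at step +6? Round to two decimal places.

24.33px

15.19 × 1.125⁴ = 15.19 × 1.60181 ≈ 24.331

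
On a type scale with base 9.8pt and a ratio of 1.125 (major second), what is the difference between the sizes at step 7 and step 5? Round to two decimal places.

4.69pt

Step 5: 9.8 × 1.125⁵ = 17.6599pt
Step 7: 9.8 × 1.125⁷ = 22.3508pt
Difference: 22.3508 − 17.6599 = 4.6909pt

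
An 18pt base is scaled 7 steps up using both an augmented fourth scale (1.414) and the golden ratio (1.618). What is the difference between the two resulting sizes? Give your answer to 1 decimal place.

Augmented fourth: 18.0 × 1.414⁷ = 203.432pt
Golden ratio: 18.0 × 1.618⁷ = 522.543pt
Difference: 522.543 − 203.432 = 319.111pt

319.1pt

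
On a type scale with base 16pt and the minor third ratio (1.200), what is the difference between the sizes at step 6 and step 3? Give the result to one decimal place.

Step 3: 16.0 × 1.200³ = 27.648pt
Step 6: 16.0 × 1.200⁶ = 47.776pt
Difference: 47.776 − 27.648 = 20.128pt

20.1pt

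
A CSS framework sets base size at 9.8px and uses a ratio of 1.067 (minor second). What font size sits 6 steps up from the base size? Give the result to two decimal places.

14.46px

Each step on a modular scale multiplies by the ratio, so the size n steps from the base is base × ratioⁿ.
9.8 × 1.067⁶ = 9.8 × 1.47566 ≈ 14.46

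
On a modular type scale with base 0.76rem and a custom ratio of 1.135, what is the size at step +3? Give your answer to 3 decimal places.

1.111rem

A modular type scale is a geometric sequence: sizeₙ = base × rⁿ.
0.76 × 1.135³ = 0.76 × 1.46214 ≈ 1.111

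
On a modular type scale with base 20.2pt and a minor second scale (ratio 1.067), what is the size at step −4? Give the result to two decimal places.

15.58pt

Every step multiplies by the scale ratio.
20.2 ÷ 1.067⁴ = 20.2 ÷ 1.29616 ≈ 15.58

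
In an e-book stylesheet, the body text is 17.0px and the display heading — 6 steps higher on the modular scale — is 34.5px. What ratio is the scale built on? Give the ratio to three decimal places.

1.125

r⁶ = 34.5 / 17.0, so r = (34.5/17.0)^(1/6).
r = 2.0294^(1/6) ≈ 1.1252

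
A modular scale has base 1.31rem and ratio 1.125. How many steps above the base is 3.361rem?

1.125ⁿ = 3.361 / 1.31 = 2.5656
n = ln(2.5656) / ln(1.125) = 0.9422 / 0.1178 ≈ 8.00

8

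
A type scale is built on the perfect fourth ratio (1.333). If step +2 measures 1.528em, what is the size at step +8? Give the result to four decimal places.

8.5724em

1.528 × 1.333⁶ = 1.528 × 5.61023 ≈ 8.5724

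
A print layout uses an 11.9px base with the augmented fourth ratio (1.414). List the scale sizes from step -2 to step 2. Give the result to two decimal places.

Step -2: 11.9 ÷ 1.414² = 5.95
Step -1: 11.9 ÷ 1.414 = 8.42
Step 0: 11.9px
Step 1: 11.9 × 1.414 = 16.83
Step 2: 11.9 × 1.414² = 23.79

5.95px, 8.42px, 11.90px, 16.83px, 23.79px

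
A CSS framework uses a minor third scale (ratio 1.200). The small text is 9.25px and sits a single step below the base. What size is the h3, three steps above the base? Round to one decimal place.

The gap is 3 − (-1) = 4 steps, so the factor is 1.200^4.
9.25 × 1.200⁴ = 9.25 × 2.07360 ≈ 19.181

19.2px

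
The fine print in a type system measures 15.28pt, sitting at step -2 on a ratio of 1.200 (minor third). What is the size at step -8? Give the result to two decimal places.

5.12pt

15.28 ÷ 1.200⁶ = 15.28 ÷ 2.98598 ≈ 5.117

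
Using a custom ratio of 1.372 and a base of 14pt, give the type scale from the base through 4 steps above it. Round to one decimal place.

14.0pt, 19.2pt, 26.4pt, 36.2pt, 49.6pt

Step 0: 14pt
Step 1: 14.0 × 1.372 = 19.2
Step 2: 14.0 × 1.372² = 26.4
Step 3: 14.0 × 1.372³ = 36.2
Step 4: 14.0 × 1.372⁴ = 49.6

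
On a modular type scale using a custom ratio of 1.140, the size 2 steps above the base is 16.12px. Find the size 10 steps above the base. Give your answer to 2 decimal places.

45.98px

The gap is 10 − (2) = 8 steps, so the factor is 1.140^8.
16.12 × 1.140⁸ = 16.12 × 2.85259 ≈ 45.984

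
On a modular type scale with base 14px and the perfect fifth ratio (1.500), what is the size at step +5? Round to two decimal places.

106.31px

Every step multiplies by the scale ratio.
14.0 × 1.500⁵ = 14.0 × 7.59375 ≈ 106.31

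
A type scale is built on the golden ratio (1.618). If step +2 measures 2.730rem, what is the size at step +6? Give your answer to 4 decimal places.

18.7101rem

The gap is 6 − (2) = 4 steps, so the factor is 1.618^4.
2.730 × 1.618⁴ = 2.730 × 6.85353 ≈ 18.7101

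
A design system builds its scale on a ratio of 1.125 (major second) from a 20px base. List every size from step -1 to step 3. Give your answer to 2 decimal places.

17.78px, 20.00px, 22.50px, 25.31px, 28.48px

Step -1: 20.0 ÷ 1.125 = 17.78
Step 0: 20px
Step 1: 20.0 × 1.125 = 22.50
Step 2: 20.0 × 1.125² = 25.31
Step 3: 20.0 × 1.125³ = 28.48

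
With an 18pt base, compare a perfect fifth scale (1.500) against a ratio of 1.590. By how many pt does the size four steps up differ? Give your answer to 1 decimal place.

Perfect fifth: 18.0 × 1.500⁴ = 91.125pt
At 1.590: 18.0 × 1.590⁴ = 115.043pt
Difference: 115.043 − 91.125 = 23.918pt

23.9pt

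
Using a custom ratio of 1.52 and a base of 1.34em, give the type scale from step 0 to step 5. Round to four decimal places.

Step 0: 1.34em
Step 1: 1.34 × 1.52 = 2.0368
Step 2: 1.34 × 1.52² = 3.0959
Step 3: 1.34 × 1.52³ = 4.7058
Step 4: 1.34 × 1.52⁴ = 7.1529
Step 5: 1.34 × 1.52⁵ = 10.8723

1.3400em, 2.0368em, 3.0959em, 4.7058em, 7.1529em, 10.8723em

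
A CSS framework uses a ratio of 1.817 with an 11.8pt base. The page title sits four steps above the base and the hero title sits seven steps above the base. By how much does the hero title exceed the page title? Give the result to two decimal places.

642.94pt

Step 4: 11.8 × 1.817⁴ = 128.6180pt
Step 7: 11.8 × 1.817⁷ = 771.5543pt
Difference: 771.5543 − 128.6180 = 642.9363pt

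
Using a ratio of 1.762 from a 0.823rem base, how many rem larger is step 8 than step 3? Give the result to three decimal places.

71.960rem

Step 3: 0.823 × 1.762³ = 4.50212rem
Step 8: 0.823 × 1.762⁸ = 76.46225rem
Difference: 76.46225 − 4.50212 = 71.96013rem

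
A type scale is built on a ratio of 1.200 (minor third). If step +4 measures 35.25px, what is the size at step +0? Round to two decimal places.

The gap is 0 − (4) = -4 steps, so the factor is 1.200^-4.
35.25 ÷ 1.200⁴ = 35.25 ÷ 2.07360 ≈ 16.999

17.00px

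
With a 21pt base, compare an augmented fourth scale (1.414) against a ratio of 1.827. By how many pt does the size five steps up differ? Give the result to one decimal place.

Augmented fourth: 21.0 × 1.414⁵ = 118.704pt
At 1.827: 21.0 × 1.827⁵ = 427.476pt
Difference: 427.476 − 118.704 = 308.772pt

308.8pt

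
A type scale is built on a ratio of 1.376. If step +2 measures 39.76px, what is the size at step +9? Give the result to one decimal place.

39.76 × 1.376⁷ = 39.76 × 9.33962 ≈ 371.343

371.3px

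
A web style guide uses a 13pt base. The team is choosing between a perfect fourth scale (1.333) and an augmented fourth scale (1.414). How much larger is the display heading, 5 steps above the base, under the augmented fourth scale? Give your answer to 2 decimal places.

18.77pt

Perfect fourth: 13.0 × 1.333⁵ = 54.7134pt
Augmented fourth: 13.0 × 1.414⁵ = 73.4836pt
Difference: 73.4836 − 54.7134 = 18.7702pt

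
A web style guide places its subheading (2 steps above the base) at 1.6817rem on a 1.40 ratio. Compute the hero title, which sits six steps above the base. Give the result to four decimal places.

6.4604rem

The gap is 6 − (2) = 4 steps, so the factor is 1.40^4.
1.6817 × 1.40⁴ = 1.6817 × 3.84160 ≈ 6.4604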